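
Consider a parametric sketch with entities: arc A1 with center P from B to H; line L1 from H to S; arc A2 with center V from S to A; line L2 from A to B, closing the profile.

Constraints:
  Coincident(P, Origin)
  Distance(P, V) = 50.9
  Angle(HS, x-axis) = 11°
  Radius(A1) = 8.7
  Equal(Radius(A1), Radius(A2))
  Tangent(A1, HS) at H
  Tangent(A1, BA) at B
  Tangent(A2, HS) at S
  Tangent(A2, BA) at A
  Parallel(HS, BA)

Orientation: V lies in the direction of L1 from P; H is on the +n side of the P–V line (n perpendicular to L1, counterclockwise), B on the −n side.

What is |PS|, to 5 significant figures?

51.638

Tangency of A1 to both parallel lines with radius 8.7 puts H and B at P ± 8.7·n: H = (-1.6600, 8.5402), B = (1.6600, -8.5402). Equal radii place S and A the same way about V: S = V + 8.7·n = (48.305, 18.252), A = V − 8.7·n = (51.625, 1.1720). Then |PS| = |S − P| = 51.638.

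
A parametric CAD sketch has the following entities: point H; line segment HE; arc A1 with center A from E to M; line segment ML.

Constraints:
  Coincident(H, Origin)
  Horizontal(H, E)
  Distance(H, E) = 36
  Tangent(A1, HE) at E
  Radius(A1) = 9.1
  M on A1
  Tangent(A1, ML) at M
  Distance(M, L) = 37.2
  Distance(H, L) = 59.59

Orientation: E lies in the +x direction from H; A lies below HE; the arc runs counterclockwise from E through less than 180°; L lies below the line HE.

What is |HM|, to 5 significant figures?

29.420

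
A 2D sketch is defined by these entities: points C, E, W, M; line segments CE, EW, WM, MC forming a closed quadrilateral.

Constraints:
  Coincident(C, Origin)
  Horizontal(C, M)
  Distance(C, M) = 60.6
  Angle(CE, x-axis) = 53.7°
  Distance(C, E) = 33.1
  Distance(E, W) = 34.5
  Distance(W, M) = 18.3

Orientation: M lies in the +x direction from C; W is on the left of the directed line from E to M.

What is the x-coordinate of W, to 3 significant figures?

52.5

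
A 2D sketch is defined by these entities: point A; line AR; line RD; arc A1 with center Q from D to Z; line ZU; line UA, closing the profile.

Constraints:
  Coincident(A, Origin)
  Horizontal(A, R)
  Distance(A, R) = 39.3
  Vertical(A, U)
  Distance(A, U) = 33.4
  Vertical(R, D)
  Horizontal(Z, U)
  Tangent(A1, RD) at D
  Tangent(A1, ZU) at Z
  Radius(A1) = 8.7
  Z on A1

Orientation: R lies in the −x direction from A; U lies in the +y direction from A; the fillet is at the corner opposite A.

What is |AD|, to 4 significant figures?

46.42

A is at the origin; A and R share the same y with |AR| = 39.3 and R on the −x side, so R = (-39.30, 0.000). A and U share the same x with |AU| = 33.4 and U on the +y side, so U = (0.000, 33.40). The virtual corner opposite A is at (-39.30, 33.40). Since A1 is tangent to RD there, QD ⟂ RD and since A1 is tangent to ZU there, QZ ⟂ ZU, with radius 8.7, so the center Q sits 8.7 in from both sides at Q = (-30.60, 24.70). That places the tangent points at D = (-39.30, 24.70) on RD and Z = (-30.60, 33.40) on ZU. Then |AD| = |D − A| = 46.42.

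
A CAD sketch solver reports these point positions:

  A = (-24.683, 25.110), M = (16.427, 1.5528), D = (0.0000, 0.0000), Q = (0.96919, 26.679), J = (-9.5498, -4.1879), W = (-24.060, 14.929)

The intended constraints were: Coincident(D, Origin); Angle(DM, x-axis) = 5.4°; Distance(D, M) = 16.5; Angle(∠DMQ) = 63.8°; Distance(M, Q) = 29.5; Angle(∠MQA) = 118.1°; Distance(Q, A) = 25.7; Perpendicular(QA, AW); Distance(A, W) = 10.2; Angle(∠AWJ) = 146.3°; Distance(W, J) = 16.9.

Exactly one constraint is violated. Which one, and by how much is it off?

Distance(W, J) = 16.9 — off by 7.10.

D = (0.00, 0.00) ✓; DM at 5.400° ✓; |DM| = 16.50 ✓; ∠DMQ = 63.80° ✓; |MQ| = 29.50 ✓; ∠MQA = 118.1° ✓; |QA| = 25.70 ✓; ∠(QA, AW) = 90.00° ✓; |AW| = 10.20 ✓; ∠AWJ = 146.3° ✓; |WJ| = 24.00 ✗.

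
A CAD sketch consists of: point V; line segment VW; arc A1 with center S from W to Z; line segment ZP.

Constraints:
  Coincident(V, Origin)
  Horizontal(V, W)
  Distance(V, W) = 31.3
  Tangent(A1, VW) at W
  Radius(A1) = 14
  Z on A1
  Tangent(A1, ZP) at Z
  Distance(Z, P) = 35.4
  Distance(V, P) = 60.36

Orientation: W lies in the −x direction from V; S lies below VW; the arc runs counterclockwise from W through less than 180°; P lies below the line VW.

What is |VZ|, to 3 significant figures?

48.3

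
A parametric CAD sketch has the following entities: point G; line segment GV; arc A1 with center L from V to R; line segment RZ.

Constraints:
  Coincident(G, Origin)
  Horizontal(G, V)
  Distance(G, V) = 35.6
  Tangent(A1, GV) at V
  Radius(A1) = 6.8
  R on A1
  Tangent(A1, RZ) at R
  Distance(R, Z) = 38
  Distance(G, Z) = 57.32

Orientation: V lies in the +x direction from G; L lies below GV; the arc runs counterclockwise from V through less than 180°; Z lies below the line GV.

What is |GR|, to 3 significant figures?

29.9

G is at the origin; GV is horizontal with |GV| = 35.6 and V on the +x side, so V = (35.6, 0.00). A1 meets GV tangentially, so LV is at right angles to GV, so L = V + (0, -6.8) = (35.6, -6.80). Since LR ⟂ RZ (tangency), |LZ| = √(6.8² + 38.0²) = 38.6 regardless of where R sits on A1. So Z lies on both circle(G, 57.32) and circle(L, 38.6); the below-GV intersection is Z = (35.0, -45.4). R is the foot of the tangent from Z: R = (28.9, -7.89).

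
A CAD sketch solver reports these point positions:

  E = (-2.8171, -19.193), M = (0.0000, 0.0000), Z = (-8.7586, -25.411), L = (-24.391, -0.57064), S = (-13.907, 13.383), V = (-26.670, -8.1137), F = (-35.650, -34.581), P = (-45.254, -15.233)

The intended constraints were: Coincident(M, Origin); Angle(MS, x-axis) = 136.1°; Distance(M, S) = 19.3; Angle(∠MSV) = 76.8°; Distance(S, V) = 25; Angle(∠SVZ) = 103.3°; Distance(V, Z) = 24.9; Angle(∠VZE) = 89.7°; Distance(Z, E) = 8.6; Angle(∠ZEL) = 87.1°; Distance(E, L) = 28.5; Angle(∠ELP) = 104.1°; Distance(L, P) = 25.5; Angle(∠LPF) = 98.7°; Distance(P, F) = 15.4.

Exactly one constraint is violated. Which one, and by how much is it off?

Distance(P, F) = 15.4 — off by 6.20.

M = (0.00, 0.00) ✓; MS at 136.1° ✓; |MS| = 19.30 ✓; ∠MSV = 76.80° ✓; |SV| = 25.00 ✓; ∠SVZ = 103.3° ✓; |VZ| = 24.90 ✓; ∠VZE = 89.70° ✓; |ZE| = 8.600 ✓; ∠ZEL = 87.10° ✓; |EL| = 28.50 ✓; ∠ELP = 104.1° ✓; |LP| = 25.50 ✓; ∠LPF = 98.70° ✓; |PF| = 21.60 ✗.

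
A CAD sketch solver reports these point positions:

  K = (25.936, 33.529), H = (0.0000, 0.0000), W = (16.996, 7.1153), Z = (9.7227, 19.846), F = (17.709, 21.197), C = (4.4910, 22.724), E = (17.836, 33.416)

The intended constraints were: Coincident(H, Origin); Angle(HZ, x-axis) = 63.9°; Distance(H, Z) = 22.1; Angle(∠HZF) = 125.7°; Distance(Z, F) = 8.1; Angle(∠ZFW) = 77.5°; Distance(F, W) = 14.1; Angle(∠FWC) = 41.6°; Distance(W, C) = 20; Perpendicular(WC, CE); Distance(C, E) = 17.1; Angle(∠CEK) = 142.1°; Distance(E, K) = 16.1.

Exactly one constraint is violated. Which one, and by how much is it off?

Distance(E, K) = 16.1 — off by 8.00.

H = (0.00, 0.00) ✓; HZ at 63.90° ✓; |HZ| = 22.10 ✓; ∠HZF = 125.7° ✓; |ZF| = 8.100 ✓; ∠ZFW = 77.50° ✓; |FW| = 14.10 ✓; ∠FWC = 41.60° ✓; |WC| = 20.00 ✓; ∠(WC, CE) = 90.00° ✓; |CE| = 17.10 ✓; ∠CEK = 142.1° ✓; |EK| = 8.101 ✗.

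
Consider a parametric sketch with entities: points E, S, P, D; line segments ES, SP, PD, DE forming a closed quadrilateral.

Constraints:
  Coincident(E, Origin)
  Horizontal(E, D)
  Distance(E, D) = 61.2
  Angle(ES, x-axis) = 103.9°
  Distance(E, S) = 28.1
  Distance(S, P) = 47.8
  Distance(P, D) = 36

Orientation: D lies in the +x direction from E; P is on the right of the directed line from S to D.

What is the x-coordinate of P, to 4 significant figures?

26.00

E is at the origin; E and D share the same y with |ED| = 61.2 and D in +x, so D = (61.2, 0). ES runs at 103.9° with |ES| = 28.1, so S = (-6.750, 27.28). P is determined by |SP| = 47.8 and |PD| = 36.0 together: it lies at the intersection of circle(S, 47.8) and circle(D, 36.0). With |SD| = 73.22, the foot of the radical line on SD is 43.36 from S and the perpendicular offset is √(47.8² − 43.36²) = 20.11. Taking the right-of-SD solution: P = (26.00, -7.541).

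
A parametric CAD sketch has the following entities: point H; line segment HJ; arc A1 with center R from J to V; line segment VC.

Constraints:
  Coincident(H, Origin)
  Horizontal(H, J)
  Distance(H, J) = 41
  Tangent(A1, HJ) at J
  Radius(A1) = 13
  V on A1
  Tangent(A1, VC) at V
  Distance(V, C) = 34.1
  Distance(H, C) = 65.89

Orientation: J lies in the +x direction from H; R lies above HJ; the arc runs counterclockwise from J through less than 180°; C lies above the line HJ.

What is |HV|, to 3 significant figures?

56.0

Checks: H = (0.00, 0.00) ✓; |RV| = 13.00 ✓; ∠(RV, VC) = 90.00° ✓; |VC| = 34.10 ✓; |HC| = 65.89 ✓.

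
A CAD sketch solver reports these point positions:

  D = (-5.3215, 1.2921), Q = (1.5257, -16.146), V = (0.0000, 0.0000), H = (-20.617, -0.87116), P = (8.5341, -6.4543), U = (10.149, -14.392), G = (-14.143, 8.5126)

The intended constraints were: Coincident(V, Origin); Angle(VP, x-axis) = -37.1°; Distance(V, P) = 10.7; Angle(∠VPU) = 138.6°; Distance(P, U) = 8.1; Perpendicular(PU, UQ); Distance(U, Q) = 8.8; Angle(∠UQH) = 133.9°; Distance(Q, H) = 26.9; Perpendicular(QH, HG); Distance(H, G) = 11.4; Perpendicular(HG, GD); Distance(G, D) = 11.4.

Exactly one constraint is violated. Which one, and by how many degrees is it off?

Perpendicular(HG, GD) — off by 4.70°.

V = (0.00, 0.00) ✓; VP at -37.10° ✓; |VP| = 10.70 ✓; ∠VPU = 138.6° ✓; |PU| = 8.100 ✓; ∠(PU, UQ) = 90.00° ✓; |UQ| = 8.800 ✓; ∠UQH = 133.9° ✓; |QH| = 26.90 ✓; ∠(QH, HG) = 90.00° ✓; |HG| = 11.40 ✓; ∠(HG, GD) = 94.70° ✗; |GD| = 11.40 ✓.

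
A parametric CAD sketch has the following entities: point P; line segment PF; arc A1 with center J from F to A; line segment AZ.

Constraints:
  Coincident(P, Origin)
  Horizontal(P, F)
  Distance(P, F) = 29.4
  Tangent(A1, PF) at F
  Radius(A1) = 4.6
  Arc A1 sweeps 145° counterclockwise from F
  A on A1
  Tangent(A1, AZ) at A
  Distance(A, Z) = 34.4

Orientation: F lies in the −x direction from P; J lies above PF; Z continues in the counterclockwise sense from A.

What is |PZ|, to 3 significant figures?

61.7

P is at the origin; P and F share the same y with |PF| = 29.4 and F on the −x side, so F = (-29.4, 0.00). A1 meets PF tangentially, so JF is at right angles to PF, so J = F + (0, 4.6) = (-29.4, 4.60). On A1, F sits at bearing -90° from J; a 145° counterclockwise sweep puts A at bearing 55°, so A = J + 4.6·(cos 55°, sin 55°) = (-26.8, 8.37). The tangent condition forces JA to be normal to AZ, so AZ runs along (−sin 55°, cos 55°); with |AZ| = 34.4, Z = (-54.9, 28.1). Then |PZ| = |Z − P| = 61.7.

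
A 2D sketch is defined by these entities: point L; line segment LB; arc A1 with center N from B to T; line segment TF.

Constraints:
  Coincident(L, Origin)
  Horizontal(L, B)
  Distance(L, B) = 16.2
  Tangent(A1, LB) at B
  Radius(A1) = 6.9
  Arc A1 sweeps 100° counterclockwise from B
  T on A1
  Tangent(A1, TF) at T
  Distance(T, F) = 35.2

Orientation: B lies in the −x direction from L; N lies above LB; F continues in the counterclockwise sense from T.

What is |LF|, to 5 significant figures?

45.492

L is at the origin; LB is horizontal with |LB| = 16.2 and B on the −x side, so B = (-16.200, 0.0000). Since A1 is tangent to LB there, NB ⟂ LB, so N = B + (0, 6.9) = (-16.200, 6.9000). On A1, B sits at bearing -90° from N; a 100° counterclockwise sweep puts T at bearing 10°, so T = N + 6.9·(cos 10°, sin 10°) = (-9.4048, 8.0982). A1 meets TF tangentially, so NT is at right angles to TF, so TF runs along (−sin 10°, cos 10°); with |TF| = 35.2, F = (-15.517, 42.763). Then |LF| = |F − L| = 45.492.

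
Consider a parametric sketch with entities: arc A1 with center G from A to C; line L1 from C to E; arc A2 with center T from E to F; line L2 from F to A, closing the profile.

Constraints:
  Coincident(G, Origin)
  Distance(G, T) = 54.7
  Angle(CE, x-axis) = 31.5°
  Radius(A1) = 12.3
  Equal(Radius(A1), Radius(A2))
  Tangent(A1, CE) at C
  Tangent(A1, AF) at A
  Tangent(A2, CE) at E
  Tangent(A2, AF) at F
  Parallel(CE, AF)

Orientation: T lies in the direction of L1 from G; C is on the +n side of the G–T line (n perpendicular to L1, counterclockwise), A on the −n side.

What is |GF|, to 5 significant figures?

56.066

The slot axis is L1's direction at 31.5°, so u = (cos 31.5°, sin 31.5°) = (0.85264, 0.52250) and n = (−sin 31.5°, cos 31.5°) = (-0.52250, 0.85264). G is at the origin and T lies 54.7 along u from G, so T = 54.7·u = (46.639, 28.581). Tangency of A1 to both parallel lines with radius 12.3 puts C and A at G ± 12.3·n: C = (-6.4267, 10.487), A = (6.4267, -10.487). Equal radii place E and F the same way about T: E = T + 12.3·n = (40.213, 39.068), F = T − 12.3·n = (53.066, 18.093). Then |GF| = |F − G| = 56.066.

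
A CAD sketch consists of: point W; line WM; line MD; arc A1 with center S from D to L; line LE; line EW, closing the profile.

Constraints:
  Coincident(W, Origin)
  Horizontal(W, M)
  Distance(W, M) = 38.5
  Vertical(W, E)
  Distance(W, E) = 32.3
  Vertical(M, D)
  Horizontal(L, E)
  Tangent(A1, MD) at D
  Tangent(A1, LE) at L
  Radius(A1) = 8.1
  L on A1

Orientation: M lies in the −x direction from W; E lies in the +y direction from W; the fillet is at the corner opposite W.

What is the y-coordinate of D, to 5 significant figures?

24.200

W is at the origin; W and M share the same y with |WM| = 38.5 and M on the −x side, so M = (-38.500, 0.0000). WE is vertical with |WE| = 32.3 and E on the +y side, so E = (0.0000, 32.300). The virtual corner opposite W is at (-38.500, 32.300). Tangency of A1 to MD means the radius SD is perpendicular to MD and A1 meets LE tangentially, so SL is at right angles to LE, with radius 8.1, so the center S sits 8.1 in from both sides at S = (-30.400, 24.200). That places the tangent points at D = (-38.500, 24.200) on MD and L = (-30.400, 32.300) on LE. So D.y = 24.200.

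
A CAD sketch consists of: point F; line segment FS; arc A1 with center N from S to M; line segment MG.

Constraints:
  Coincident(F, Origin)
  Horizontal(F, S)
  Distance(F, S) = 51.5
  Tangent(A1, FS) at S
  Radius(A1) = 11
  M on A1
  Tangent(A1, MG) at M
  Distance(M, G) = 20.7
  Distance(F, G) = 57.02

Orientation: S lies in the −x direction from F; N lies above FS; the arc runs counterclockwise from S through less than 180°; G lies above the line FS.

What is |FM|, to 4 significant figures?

43.08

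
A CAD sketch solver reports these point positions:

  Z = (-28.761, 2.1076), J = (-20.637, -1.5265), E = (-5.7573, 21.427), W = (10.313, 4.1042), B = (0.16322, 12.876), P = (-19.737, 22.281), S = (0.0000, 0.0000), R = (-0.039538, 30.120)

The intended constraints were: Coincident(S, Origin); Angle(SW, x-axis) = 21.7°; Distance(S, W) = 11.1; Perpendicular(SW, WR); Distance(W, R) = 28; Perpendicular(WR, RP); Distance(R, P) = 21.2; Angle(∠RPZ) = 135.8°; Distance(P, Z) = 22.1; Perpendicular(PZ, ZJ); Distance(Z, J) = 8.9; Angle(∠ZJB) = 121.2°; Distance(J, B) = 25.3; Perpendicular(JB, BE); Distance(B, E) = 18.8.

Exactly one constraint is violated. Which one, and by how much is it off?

Distance(B, E) = 18.8 — off by 8.40.

S = (0.00, 0.00) ✓; SW at 21.70° ✓; |SW| = 11.10 ✓; ∠(SW, WR) = 90.00° ✓; |WR| = 28.00 ✓; ∠(WR, RP) = 90.00° ✓; |RP| = 21.20 ✓; ∠RPZ = 135.8° ✓; |PZ| = 22.10 ✓; ∠(PZ, ZJ) = 90.00° ✓; |ZJ| = 8.900 ✓; ∠ZJB = 121.2° ✓; |JB| = 25.30 ✓; ∠(JB, BE) = 90.00° ✓; |BE| = 10.40 ✗.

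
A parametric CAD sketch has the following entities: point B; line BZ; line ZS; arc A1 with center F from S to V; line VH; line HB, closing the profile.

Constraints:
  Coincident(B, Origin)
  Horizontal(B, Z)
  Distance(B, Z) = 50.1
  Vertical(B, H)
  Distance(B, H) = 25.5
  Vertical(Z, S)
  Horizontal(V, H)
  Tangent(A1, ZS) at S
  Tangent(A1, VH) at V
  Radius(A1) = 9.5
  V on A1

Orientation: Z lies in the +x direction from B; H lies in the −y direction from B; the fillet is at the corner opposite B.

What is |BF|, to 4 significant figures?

43.64

B is at the origin; B and Z share the same y with |BZ| = 50.1 and Z on the +x side, so Z = (50.10, 0.000). B and H share the same x with |BH| = 25.5 and H on the −y side, so H = (0.000, -25.50). The virtual corner opposite B is at (50.10, -25.50). A1 meets ZS tangentially, so FS is at right angles to ZS and tangency of A1 to VH means the radius FV is perpendicular to VH, with radius 9.5, so the center F sits 9.5 in from both sides at F = (40.60, -16.00). Then |BF| = |F − B| = 43.64.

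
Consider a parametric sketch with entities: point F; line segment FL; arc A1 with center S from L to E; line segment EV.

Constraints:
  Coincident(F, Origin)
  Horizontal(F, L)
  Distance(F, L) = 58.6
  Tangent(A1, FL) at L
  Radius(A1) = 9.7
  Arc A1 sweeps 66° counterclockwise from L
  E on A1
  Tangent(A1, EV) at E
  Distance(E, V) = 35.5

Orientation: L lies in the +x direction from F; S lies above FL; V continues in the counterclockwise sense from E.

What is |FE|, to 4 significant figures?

67.71

F is at the origin; F and L share the same y with |FL| = 58.6 and L on the +x side, so L = (58.60, 0.000). The tangent condition forces SL to be normal to FL, so S = L + (0, 9.7) = (58.60, 9.700). On A1, L sits at bearing -90° from S; a 66° counterclockwise sweep puts E at bearing -24°, so E = S + 9.7·(cos -24°, sin -24°) = (67.46, 5.755). Then |FE| = |E − F| = 67.71.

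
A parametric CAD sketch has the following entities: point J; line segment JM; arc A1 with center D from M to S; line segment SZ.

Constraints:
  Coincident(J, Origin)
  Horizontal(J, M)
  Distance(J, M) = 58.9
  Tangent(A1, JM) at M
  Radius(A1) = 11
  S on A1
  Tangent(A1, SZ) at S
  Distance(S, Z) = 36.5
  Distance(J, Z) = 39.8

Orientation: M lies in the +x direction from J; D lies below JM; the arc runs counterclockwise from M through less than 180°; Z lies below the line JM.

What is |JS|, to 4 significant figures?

50.98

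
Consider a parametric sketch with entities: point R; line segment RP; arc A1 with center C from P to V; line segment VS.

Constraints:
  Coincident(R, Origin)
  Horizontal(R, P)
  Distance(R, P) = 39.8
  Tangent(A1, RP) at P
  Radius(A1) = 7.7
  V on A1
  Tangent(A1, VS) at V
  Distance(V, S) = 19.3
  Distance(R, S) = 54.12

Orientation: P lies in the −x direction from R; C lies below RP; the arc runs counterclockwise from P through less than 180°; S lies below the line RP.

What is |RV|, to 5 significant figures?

48.163

Checks: |CV| = 7.700 ✓; ∠(CV, VS) = 90.00° ✓; |VS| = 19.30 ✓; |RS| = 54.12 ✓.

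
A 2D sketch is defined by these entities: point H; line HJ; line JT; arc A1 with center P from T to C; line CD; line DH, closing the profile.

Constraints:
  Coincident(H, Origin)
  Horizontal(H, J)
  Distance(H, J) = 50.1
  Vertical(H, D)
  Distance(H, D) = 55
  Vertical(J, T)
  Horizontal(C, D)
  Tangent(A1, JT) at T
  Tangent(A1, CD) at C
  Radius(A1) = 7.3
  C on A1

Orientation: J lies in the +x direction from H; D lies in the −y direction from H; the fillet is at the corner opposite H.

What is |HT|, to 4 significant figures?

69.18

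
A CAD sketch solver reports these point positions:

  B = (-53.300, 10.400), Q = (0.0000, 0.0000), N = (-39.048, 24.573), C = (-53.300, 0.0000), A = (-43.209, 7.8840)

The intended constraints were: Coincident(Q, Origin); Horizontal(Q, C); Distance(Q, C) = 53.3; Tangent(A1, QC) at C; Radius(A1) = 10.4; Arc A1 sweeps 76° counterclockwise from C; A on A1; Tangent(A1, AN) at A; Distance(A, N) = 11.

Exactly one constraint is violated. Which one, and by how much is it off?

Distance(A, N) = 11 — off by 6.20.

Q = (0.00, 0.00) ✓; Q.y = 0.00, C.y = 0.00 ✓; |QC| = 53.30 ✓; ∠(BC, CQ) = 90.00° ✓; |BC| = 10.40 ✓; bearing(B→A) − bearing(B→C) = 76.00° ✓; |BA| = 10.40 ✓; ∠(BA, AN) = 90.00° ✓; |AN| = 17.20 ✗.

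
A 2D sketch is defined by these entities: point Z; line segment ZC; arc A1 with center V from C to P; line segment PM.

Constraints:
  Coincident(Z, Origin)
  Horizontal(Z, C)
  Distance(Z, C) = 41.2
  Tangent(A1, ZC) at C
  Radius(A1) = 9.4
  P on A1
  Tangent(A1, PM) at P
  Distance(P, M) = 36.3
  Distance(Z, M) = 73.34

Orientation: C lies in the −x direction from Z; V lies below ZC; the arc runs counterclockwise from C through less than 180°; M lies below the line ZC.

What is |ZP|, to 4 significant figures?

50.68

Checks: |VP| = 9.400 ✓; ∠(VP, PM) = 90.00° ✓; |PM| = 36.30 ✓; |ZM| = 73.34 ✓.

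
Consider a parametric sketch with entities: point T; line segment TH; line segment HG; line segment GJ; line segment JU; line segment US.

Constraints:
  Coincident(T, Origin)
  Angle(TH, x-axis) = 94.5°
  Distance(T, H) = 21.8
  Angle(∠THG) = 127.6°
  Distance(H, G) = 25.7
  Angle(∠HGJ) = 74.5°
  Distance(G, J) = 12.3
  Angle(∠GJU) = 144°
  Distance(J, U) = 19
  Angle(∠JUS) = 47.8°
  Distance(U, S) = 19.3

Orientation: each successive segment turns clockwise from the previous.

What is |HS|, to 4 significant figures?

9.838

T is at the origin; TH runs at 94.5° with length 21.8, so H = (-1.710, 21.73). ∠THG = 127.6° gives HG at 42.10° from the x-axis; with |HG| = 25.7, G = (17.36, 38.96). ∠HGJ = 74.5° gives GJ at -63.40° from the x-axis; with |GJ| = 12.3, J = (22.87, 27.96). ∠GJU = 144.0° gives JU at -99.40° from the x-axis; with |JU| = 19.0, U = (19.76, 9.220). ∠JUS = 47.8° gives US at 128.4° from the x-axis; with |US| = 19.3, S = (7.774, 24.35). Then |HS| = |S − H| = 9.838.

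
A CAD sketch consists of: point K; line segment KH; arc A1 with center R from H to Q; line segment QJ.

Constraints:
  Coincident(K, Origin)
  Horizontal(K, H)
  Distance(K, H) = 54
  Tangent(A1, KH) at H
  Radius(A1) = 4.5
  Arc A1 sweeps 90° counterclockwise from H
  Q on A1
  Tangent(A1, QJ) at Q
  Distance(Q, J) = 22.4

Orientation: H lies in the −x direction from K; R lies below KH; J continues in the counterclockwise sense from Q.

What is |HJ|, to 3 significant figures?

27.3

K is at the origin; KH is horizontal with |KH| = 54.0 and H on the −x side, so H = (-54.0, 0.00). A1 meets KH tangentially, so RH is at right angles to KH, so R = H + (0, -4.5) = (-54.0, -4.50). On A1, H sits at bearing 90° from R; a 90° counterclockwise sweep puts Q at bearing 180°, so Q = R + 4.5·(cos 180°, sin 180°) = (-58.5, -4.50). Tangency of A1 to QJ means the radius RQ is perpendicular to QJ, so QJ runs along (−sin 180°, cos 180°); with |QJ| = 22.4, J = (-58.5, -26.9). Then |HJ| = |J − H| = 27.3.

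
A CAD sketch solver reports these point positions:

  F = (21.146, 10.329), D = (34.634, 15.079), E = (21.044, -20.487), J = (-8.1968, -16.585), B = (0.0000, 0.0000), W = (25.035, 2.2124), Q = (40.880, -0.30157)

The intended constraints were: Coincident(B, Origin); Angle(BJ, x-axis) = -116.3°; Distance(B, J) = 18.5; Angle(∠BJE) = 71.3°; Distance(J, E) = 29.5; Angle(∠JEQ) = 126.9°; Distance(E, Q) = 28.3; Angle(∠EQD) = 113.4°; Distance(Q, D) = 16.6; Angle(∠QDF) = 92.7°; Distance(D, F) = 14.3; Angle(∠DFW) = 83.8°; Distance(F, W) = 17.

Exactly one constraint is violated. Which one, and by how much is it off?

Distance(F, W) = 17 — off by 8.00.

B = (0.00, 0.00) ✓; BJ at -116.3° ✓; |BJ| = 18.50 ✓; ∠BJE = 71.30° ✓; |JE| = 29.50 ✓; ∠JEQ = 126.9° ✓; |EQ| = 28.30 ✓; ∠EQD = 113.4° ✓; |QD| = 16.60 ✓; ∠QDF = 92.70° ✓; |DF| = 14.30 ✓; ∠DFW = 83.80° ✓; |FW| = 9.000 ✗.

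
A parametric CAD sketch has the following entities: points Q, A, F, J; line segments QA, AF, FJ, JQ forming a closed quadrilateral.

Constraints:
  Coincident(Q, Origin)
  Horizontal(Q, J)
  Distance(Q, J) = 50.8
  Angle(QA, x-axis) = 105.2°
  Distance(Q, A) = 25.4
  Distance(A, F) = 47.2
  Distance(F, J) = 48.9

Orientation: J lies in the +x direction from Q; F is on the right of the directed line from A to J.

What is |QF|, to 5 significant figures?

21.809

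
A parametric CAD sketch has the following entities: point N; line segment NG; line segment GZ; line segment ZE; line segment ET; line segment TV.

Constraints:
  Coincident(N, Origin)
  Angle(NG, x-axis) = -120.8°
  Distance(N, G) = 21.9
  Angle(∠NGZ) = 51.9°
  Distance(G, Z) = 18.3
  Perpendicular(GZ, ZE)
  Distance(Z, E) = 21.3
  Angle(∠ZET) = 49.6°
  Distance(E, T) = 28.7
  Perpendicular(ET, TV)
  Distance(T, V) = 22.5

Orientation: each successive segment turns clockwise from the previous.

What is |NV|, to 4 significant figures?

31.77

N is at the origin; NG runs at -120.8° with length 21.9, so G = (-11.21, -18.81). ∠NGZ = 51.9° gives GZ at 111.1° from the x-axis; with |GZ| = 18.3, Z = (-17.80, -1.738). GZ ⟂ ZE, so ZE runs at 21.10°; with |ZE| = 21.3, E = (2.070, 5.930). ∠ZET = 49.6° gives ET at -109.3° from the x-axis; with |ET| = 28.7, T = (-7.416, -21.16). The perpendicularity gives TV at right angles to ET, so TV runs at 160.7°; with |TV| = 22.5, V = (-28.65, -13.72). Then |NV| = |V − N| = 31.77.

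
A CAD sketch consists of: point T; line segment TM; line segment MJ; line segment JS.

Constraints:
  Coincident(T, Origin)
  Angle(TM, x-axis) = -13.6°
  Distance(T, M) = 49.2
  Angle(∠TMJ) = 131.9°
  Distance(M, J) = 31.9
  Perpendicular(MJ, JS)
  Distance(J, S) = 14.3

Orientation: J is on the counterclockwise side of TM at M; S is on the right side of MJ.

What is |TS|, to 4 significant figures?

82.38

T is at the origin; TM runs at -13.6° with length 49.2, so M = 49.2·(cos -13.6°, sin -13.6°) = (47.82, -11.57). ∠TMJ = 131.9°, so MJ runs at -13.6° + (180° − 131.9°) = 34.50° from the x-axis; with |MJ| = 31.9, J = M + 31.9·(cos 34.50°, sin 34.50°) = (74.11, 6.499). MJ is perpendicular to JS; with |JS| = 14.3 on the right of MJ, S = J + 14.3·(0.5664, -0.8241) = (82.21, -5.286). Then |TS| = |S − T| = 82.38.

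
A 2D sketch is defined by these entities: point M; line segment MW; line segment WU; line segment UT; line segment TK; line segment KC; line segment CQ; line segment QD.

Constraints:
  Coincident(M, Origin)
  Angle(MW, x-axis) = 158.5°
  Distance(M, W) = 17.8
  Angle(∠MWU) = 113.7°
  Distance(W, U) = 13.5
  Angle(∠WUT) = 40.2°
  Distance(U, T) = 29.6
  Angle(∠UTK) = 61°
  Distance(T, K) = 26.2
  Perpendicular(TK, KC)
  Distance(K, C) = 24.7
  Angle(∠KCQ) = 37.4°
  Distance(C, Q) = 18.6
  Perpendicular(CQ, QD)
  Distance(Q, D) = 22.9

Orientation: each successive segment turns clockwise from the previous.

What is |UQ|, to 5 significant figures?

15.974

M is at the origin; MW runs at 158.5° with length 17.8, so W = (-16.561, 6.5237). ∠MWU = 113.7° gives WU at 92.200° from the x-axis; with |WU| = 13.5, U = (-17.080, 20.014). ∠WUT = 40.2° gives UT at -47.600° from the x-axis; with |UT| = 29.6, T = (2.8797, -1.8445). ∠UTK = 61.0° gives TK at -166.60° from the x-axis; with |TK| = 26.2, K = (-22.607, -7.9163). TK ⟂ KC, so KC runs at 103.40°; with |KC| = 24.7, C = (-28.331, 16.111). ∠KCQ = 37.4° gives CQ at -39.200° from the x-axis; with |CQ| = 18.6, Q = (-13.917, 4.3555). Then |UQ| = |Q − U| = 15.974.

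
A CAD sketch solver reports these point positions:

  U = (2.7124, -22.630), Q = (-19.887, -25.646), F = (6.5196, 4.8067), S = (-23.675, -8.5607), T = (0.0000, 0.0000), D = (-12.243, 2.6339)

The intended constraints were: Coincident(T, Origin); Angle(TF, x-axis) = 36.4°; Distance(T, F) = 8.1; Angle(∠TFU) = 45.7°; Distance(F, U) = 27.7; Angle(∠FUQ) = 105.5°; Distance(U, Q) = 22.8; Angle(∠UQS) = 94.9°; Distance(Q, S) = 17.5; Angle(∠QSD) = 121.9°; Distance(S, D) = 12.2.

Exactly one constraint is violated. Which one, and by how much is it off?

Distance(S, D) = 12.2 — off by 3.80.

T = (0.00, 0.00) ✓; TF at 36.40° ✓; |TF| = 8.100 ✓; ∠TFU = 45.70° ✓; |FU| = 27.70 ✓; ∠FUQ = 105.5° ✓; |UQ| = 22.80 ✓; ∠UQS = 94.90° ✓; |QS| = 17.50 ✓; ∠QSD = 121.9° ✓; |SD| = 16.00 ✗.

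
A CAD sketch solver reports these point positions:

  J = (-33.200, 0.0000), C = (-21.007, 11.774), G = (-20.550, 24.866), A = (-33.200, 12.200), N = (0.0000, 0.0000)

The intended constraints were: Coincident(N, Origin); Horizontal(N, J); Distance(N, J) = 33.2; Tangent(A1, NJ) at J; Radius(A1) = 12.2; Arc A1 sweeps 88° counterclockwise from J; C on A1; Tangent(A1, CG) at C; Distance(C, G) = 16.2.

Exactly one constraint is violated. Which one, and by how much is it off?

Distance(C, G) = 16.2 — off by 3.10.

N = (0.00, 0.00) ✓; N.y = 0.00, J.y = 0.00 ✓; |NJ| = 33.20 ✓; ∠(AJ, JN) = 90.00° ✓; |AJ| = 12.20 ✓; bearing(A→C) − bearing(A→J) = 88.00° ✓; |AC| = 12.20 ✓; ∠(AC, CG) = 90.00° ✓; |CG| = 13.10 ✗.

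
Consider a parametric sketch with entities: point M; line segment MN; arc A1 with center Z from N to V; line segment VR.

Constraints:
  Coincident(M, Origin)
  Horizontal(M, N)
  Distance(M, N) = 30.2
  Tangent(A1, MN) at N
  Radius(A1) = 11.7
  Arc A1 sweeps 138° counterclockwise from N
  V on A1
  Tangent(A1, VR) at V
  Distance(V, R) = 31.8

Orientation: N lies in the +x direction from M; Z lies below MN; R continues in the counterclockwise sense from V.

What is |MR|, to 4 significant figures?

62.07

M is at the origin; M and N share the same y with |MN| = 30.2 and N on the +x side, so N = (30.20, 0.000). A1 meets MN tangentially, so ZN is at right angles to MN, so Z = N + (0, -11.7) = (30.20, -11.70). On A1, N sits at bearing 90° from Z; a 138° counterclockwise sweep puts V at bearing 228°, so V = Z + 11.7·(cos 228°, sin 228°) = (22.37, -20.39). Tangency of A1 to VR means the radius ZV is perpendicular to VR, so VR runs along (−sin 228°, cos 228°); with |VR| = 31.8, R = (46.00, -41.67). Then |MR| = |R − M| = 62.07.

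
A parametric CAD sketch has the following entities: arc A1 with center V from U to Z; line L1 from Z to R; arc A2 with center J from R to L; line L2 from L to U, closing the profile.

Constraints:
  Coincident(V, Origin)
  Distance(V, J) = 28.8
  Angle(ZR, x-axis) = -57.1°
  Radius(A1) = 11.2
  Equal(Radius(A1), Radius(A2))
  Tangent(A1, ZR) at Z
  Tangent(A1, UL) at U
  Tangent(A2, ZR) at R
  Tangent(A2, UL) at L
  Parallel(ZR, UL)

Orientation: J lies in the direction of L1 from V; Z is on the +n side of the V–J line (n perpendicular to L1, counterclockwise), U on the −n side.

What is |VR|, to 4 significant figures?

30.90

The slot axis is L1's direction at -57.1°, so u = (cos -57.1°, sin -57.1°) = (0.5432, -0.8396) and n = (−sin -57.1°, cos -57.1°) = (0.8396, 0.5432). V is at the origin and J lies 28.8 along u from V, so J = 28.8·u = (15.64, -24.18). Tangency of A1 to both parallel lines with radius 11.2 puts Z and U at V ± 11.2·n: Z = (9.404, 6.084), U = (-9.404, -6.084). Equal radii place R and L the same way about J: R = J + 11.2·n = (25.05, -18.10), L = J − 11.2·n = (6.240, -30.26). Then |VR| = |R − V| = 30.90.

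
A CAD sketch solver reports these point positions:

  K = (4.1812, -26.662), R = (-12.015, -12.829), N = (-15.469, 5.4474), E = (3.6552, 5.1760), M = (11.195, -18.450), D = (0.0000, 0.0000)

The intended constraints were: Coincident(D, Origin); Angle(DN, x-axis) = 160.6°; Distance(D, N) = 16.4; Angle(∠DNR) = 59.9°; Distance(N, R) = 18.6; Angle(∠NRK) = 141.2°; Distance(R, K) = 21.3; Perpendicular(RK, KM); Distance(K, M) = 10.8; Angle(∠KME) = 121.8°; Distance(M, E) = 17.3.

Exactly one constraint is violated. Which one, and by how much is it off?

Distance(M, E) = 17.3 — off by 7.50.

D = (0.00, 0.00) ✓; DN at 160.6° ✓; |DN| = 16.40 ✓; ∠DNR = 59.90° ✓; |NR| = 18.60 ✓; ∠NRK = 141.2° ✓; |RK| = 21.30 ✓; ∠(RK, KM) = 90.00° ✓; |KM| = 10.80 ✓; ∠KME = 121.8° ✓; |ME| = 24.80 ✗.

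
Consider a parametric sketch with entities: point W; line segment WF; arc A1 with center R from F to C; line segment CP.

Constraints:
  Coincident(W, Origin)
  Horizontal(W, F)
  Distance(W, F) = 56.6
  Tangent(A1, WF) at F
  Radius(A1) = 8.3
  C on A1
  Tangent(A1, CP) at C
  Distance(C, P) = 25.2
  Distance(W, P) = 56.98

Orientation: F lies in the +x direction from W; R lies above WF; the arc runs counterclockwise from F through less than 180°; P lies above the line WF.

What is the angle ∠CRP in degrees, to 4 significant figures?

71.77°

Checks: W = (0.00, 0.00) ✓; |RC| = 8.300 ✓; ∠(RC, CP) = 90.00° ✓; |CP| = 25.20 ✓; |WP| = 56.98 ✓.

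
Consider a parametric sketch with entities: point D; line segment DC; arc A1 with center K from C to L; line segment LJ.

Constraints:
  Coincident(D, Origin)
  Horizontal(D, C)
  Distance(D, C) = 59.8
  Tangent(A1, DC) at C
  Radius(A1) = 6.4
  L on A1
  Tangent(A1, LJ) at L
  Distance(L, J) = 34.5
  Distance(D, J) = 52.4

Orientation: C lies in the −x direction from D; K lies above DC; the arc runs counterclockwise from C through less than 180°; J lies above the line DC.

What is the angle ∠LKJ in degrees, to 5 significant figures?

79.491°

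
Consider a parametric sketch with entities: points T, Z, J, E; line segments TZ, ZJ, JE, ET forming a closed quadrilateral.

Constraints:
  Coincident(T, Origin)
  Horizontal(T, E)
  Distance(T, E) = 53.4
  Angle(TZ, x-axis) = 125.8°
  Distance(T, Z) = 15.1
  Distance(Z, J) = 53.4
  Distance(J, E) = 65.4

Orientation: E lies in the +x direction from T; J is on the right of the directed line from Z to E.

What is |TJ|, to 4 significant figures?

40.13

Checks: |ZJ| = 53.40 ✓; |JE| = 65.40 ✓.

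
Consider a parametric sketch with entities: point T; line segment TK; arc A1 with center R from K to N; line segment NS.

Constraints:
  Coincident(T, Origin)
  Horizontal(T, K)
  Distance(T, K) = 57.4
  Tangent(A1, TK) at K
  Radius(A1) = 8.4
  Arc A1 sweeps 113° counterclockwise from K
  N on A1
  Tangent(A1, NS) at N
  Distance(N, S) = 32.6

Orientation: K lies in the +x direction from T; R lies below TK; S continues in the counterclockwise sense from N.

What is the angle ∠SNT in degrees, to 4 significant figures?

126.2°

T is at the origin; TK is horizontal with |TK| = 57.4 and K on the +x side, so K = (57.40, 0.000). Since A1 is tangent to TK there, RK ⟂ TK, so R = K + (0, -8.4) = (57.40, -8.400). On A1, K sits at bearing 90° from R; a 113° counterclockwise sweep puts N at bearing 203°, so N = R + 8.4·(cos 203°, sin 203°) = (49.67, -11.68). Tangency of A1 to NS means the radius RN is perpendicular to NS, so NS runs along (−sin 203°, cos 203°); with |NS| = 32.6, S = (62.41, -41.69). Then cos ∠SNT = NS·NT / (|NS||NT|), giving 126.2°.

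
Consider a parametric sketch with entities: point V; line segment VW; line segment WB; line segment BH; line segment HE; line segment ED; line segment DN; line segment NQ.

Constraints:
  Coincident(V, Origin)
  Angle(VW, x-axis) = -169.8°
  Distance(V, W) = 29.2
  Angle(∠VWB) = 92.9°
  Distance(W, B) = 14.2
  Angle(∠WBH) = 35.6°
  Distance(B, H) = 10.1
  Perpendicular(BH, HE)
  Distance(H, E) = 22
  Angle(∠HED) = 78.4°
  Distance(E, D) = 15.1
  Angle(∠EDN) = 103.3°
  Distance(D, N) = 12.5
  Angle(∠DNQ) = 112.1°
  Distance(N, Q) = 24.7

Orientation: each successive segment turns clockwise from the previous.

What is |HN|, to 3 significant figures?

16.5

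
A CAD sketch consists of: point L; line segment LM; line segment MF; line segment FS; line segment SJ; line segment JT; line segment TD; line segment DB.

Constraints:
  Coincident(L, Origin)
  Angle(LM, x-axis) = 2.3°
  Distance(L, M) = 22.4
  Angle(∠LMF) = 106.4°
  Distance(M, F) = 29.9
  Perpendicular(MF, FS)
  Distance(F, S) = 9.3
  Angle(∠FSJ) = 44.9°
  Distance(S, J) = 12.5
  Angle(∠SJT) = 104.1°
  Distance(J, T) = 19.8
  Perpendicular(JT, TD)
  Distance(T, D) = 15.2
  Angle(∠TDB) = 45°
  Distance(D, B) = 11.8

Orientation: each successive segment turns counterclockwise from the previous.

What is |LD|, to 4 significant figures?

58.94

L is at the origin; LM runs at 2.3° with length 22.4, so M = (22.38, 0.8990). ∠LMF = 106.4° gives MF at 75.90° from the x-axis; with |MF| = 29.9, F = (29.67, 29.90). MF ⟂ FS, so FS runs at 165.9°; with |FS| = 9.3, S = (20.65, 32.16). ∠FSJ = 44.9° gives SJ at -59.00° from the x-axis; with |SJ| = 12.5, J = (27.08, 21.45). ∠SJT = 104.1° gives JT at 16.90° from the x-axis; with |JT| = 19.8, T = (46.03, 27.21). The perpendicularity gives TD at right angles to JT, so TD runs at 106.9°; with |TD| = 15.2, D = (41.61, 41.75). Then |LD| = |D − L| = 58.94.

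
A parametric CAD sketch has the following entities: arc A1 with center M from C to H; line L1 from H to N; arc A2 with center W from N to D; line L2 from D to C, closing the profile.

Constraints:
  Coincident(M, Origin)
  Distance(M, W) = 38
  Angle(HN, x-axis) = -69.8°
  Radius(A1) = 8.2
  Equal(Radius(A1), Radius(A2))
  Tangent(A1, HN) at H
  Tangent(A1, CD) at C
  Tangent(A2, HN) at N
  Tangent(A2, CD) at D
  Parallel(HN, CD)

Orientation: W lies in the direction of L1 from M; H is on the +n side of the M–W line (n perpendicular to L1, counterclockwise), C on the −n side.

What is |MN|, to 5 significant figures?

38.875

The slot axis is L1's direction at -69.8°, so u = (cos -69.8°, sin -69.8°) = (0.34530, -0.93849) and n = (−sin -69.8°, cos -69.8°) = (0.93849, 0.34530). M is at the origin and W lies 38.0 along u from M, so W = 38.0·u = (13.121, -35.663). Tangency of A1 to both parallel lines with radius 8.2 puts H and C at M ± 8.2·n: H = (7.6956, 2.8314), C = (-7.6956, -2.8314). Equal radii place N and D the same way about W: N = W + 8.2·n = (20.817, -32.831), D = W − 8.2·n = (5.4257, -38.494). Then |MN| = |N − M| = 38.875.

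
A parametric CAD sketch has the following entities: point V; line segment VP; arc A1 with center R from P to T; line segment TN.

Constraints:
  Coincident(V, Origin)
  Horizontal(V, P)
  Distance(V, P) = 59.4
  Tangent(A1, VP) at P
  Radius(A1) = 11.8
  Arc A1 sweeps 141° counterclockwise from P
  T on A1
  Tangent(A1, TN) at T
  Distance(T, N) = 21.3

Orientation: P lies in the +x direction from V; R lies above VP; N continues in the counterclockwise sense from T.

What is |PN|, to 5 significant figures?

35.566

V is at the origin; VP is horizontal with |VP| = 59.4 and P on the +x side, so P = (59.400, 0.0000). A1 meets VP tangentially, so RP is at right angles to VP, so R = P + (0, 11.8) = (59.400, 11.800). On A1, P sits at bearing -90° from R; a 141° counterclockwise sweep puts T at bearing 51°, so T = R + 11.8·(cos 51°, sin 51°) = (66.826, 20.970). The tangent condition forces RT to be normal to TN, so TN runs along (−sin 51°, cos 51°); with |TN| = 21.3, N = (50.273, 34.375). Then |PN| = |N − P| = 35.566.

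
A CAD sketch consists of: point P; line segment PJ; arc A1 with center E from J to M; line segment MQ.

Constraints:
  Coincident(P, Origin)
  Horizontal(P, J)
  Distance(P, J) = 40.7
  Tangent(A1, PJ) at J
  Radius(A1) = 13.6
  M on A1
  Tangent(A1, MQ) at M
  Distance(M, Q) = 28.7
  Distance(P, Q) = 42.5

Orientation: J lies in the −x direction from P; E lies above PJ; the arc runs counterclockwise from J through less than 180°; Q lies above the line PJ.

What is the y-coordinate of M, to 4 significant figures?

9.934

Checks: |EM| = 13.60 ✓; ∠(EM, MQ) = 90.00° ✓; |MQ| = 28.70 ✓; |PQ| = 42.50 ✓.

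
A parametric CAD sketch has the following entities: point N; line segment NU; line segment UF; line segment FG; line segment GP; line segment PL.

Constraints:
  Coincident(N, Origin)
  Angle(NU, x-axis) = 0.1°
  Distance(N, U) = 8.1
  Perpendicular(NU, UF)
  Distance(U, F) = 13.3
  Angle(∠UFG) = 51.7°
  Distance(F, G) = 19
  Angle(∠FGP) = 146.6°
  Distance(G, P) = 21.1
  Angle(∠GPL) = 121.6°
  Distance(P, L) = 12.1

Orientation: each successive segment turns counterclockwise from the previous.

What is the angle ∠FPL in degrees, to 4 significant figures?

105.8°

N is at the origin; NU runs at 0.1° with length 8.1, so U = (8.100, 0.01414). The perpendicularity gives UF at right angles to NU, so UF runs at 90.10°; with |UF| = 13.3, F = (8.077, 13.31). ∠UFG = 51.7° gives FG at -141.6° from the x-axis; with |FG| = 19.0, G = (-6.813, 1.512). ∠FGP = 146.6° gives GP at -108.2° from the x-axis; with |GP| = 21.1, P = (-13.40, -18.53). ∠GPL = 121.6° gives PL at -49.80° from the x-axis; with |PL| = 12.1, L = (-5.594, -27.77). Then cos ∠FPL = PF·PL / (|PF||PL|), giving 105.8°.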